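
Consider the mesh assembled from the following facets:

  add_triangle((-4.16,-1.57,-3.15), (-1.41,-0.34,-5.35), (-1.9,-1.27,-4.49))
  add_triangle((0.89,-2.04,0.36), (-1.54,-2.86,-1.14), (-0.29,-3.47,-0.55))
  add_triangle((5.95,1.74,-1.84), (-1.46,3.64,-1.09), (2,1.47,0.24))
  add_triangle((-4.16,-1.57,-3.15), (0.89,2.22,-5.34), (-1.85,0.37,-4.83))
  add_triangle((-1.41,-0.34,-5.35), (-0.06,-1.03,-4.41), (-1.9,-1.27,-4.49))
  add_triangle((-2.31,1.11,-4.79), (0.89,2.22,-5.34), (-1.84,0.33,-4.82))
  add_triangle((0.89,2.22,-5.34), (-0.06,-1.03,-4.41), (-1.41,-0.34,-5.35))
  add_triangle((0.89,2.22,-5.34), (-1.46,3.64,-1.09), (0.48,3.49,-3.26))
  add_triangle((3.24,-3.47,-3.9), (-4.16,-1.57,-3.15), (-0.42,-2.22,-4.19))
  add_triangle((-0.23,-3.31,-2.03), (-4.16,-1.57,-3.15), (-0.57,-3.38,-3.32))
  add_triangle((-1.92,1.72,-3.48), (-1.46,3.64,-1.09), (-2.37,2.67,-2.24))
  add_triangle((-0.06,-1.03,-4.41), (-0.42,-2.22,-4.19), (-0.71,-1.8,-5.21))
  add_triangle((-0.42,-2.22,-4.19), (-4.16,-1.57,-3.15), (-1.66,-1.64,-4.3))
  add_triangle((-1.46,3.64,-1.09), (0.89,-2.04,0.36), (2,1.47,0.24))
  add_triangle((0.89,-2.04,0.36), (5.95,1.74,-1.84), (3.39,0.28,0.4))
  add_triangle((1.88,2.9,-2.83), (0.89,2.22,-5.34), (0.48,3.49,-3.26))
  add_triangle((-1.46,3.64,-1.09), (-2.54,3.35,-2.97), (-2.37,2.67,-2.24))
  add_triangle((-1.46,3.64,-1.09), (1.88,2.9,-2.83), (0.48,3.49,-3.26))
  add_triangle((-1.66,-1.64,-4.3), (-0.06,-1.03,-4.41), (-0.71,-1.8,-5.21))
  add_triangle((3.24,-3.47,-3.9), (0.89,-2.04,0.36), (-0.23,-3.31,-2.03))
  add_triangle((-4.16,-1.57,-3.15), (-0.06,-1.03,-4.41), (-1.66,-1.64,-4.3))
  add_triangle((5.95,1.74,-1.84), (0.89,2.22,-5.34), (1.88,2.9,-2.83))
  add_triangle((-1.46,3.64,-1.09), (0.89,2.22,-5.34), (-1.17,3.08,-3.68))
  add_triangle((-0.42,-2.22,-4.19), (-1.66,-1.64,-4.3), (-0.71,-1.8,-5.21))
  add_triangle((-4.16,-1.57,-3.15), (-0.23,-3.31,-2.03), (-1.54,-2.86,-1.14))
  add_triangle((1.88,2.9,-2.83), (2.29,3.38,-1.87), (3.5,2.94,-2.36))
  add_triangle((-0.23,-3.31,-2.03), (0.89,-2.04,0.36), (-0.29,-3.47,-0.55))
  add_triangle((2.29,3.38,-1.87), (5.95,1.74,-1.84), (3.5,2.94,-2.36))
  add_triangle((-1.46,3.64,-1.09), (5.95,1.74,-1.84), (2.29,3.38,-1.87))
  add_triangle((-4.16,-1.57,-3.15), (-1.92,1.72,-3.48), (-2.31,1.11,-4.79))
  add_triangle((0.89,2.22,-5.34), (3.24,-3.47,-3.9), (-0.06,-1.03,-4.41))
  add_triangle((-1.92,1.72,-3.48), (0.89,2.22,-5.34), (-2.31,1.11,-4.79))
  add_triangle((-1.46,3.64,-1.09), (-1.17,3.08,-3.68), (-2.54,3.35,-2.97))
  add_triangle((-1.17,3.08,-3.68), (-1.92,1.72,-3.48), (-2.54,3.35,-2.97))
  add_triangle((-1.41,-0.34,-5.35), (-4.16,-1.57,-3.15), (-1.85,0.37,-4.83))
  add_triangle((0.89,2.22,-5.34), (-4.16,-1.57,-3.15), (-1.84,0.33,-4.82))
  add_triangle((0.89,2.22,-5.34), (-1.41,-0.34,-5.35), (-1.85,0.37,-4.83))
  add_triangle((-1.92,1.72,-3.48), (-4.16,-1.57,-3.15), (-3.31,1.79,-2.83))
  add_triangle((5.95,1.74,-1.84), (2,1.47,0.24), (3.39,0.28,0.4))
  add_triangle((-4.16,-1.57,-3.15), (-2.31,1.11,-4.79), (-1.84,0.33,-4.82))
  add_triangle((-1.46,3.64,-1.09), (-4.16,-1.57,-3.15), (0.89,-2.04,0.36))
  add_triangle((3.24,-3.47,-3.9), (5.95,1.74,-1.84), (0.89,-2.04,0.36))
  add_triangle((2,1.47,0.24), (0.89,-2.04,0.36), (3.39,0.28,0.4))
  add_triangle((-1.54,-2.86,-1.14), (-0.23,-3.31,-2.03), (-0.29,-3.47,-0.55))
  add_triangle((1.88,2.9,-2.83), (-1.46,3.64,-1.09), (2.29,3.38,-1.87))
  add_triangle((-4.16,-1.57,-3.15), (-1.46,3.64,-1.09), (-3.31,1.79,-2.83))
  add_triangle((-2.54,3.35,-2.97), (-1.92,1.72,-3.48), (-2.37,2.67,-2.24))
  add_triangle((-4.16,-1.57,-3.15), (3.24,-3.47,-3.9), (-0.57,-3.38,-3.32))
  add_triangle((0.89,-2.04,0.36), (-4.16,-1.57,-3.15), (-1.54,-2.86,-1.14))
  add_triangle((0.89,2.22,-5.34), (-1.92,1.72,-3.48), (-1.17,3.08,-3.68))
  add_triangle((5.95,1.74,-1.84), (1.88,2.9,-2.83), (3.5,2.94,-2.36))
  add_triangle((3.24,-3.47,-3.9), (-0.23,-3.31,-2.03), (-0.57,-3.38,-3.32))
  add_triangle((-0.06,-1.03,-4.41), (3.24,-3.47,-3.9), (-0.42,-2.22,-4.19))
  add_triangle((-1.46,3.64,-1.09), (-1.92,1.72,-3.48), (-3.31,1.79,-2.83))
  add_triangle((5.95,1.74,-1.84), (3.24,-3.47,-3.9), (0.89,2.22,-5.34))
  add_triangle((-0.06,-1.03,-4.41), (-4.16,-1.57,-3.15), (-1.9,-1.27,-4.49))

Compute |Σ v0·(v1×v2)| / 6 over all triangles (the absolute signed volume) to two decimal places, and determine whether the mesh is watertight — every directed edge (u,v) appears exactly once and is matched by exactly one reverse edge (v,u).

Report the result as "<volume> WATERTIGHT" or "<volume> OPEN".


147.69 WATERTIGHT

Per-triangle v0·(v1×v2)/6:
  t1: +2.0482
  t2: +0.0930
  t3: +4.8154
  t4: +0.0256
  t5: +1.4469
  t6: +2.5571
  t7: +4.0513
  t8: +2.9394
  t9: +3.5172
  t10: +2.3825
  t11: -1.2617
  t12: +0.4276
  t13: +1.6286
  t14: -0.4238
  t15: +2.8557
  t16: +2.7728
  t17: +0.5046
  t18: +1.8521
  t19: +0.3878
  t20: +4.1025
  t21: +0.9416
  t22: +7.4342
  t23: +2.7932
  t24: +0.7406
  t25: +2.9905
  t26: +1.0762
  t27: +0.9417
  t28: +1.2259
  t29: +0.5426
  t30: +2.3700
  t31: +10.2027
  t32: +2.7169
  t33: +2.0795
  t34: +1.5985
  t35: +2.7147
  t36: -0.2049
  t37: +2.7036
  t38: +3.7209
  t39: +1.8769
  t40: +2.5487
  t41: -0.8866
  t42: +9.3935
  t43: +0.1928
  t44: +1.1512
  t45: +2.7547
  t46: +0.9731
  t47: +0.4210
  t48: +4.5434
  t49: -0.5390
  t50: +3.0153
  t51: +1.2958
  t52: +2.7225
  t53: +3.6874
  t54: +2.9505
  t55: +27.8192
  t56: +0.4579
Σ = +147.6895 → |volume| = 147.69

Directed edges: 168 total, each appears once with its reverse present → watertight.


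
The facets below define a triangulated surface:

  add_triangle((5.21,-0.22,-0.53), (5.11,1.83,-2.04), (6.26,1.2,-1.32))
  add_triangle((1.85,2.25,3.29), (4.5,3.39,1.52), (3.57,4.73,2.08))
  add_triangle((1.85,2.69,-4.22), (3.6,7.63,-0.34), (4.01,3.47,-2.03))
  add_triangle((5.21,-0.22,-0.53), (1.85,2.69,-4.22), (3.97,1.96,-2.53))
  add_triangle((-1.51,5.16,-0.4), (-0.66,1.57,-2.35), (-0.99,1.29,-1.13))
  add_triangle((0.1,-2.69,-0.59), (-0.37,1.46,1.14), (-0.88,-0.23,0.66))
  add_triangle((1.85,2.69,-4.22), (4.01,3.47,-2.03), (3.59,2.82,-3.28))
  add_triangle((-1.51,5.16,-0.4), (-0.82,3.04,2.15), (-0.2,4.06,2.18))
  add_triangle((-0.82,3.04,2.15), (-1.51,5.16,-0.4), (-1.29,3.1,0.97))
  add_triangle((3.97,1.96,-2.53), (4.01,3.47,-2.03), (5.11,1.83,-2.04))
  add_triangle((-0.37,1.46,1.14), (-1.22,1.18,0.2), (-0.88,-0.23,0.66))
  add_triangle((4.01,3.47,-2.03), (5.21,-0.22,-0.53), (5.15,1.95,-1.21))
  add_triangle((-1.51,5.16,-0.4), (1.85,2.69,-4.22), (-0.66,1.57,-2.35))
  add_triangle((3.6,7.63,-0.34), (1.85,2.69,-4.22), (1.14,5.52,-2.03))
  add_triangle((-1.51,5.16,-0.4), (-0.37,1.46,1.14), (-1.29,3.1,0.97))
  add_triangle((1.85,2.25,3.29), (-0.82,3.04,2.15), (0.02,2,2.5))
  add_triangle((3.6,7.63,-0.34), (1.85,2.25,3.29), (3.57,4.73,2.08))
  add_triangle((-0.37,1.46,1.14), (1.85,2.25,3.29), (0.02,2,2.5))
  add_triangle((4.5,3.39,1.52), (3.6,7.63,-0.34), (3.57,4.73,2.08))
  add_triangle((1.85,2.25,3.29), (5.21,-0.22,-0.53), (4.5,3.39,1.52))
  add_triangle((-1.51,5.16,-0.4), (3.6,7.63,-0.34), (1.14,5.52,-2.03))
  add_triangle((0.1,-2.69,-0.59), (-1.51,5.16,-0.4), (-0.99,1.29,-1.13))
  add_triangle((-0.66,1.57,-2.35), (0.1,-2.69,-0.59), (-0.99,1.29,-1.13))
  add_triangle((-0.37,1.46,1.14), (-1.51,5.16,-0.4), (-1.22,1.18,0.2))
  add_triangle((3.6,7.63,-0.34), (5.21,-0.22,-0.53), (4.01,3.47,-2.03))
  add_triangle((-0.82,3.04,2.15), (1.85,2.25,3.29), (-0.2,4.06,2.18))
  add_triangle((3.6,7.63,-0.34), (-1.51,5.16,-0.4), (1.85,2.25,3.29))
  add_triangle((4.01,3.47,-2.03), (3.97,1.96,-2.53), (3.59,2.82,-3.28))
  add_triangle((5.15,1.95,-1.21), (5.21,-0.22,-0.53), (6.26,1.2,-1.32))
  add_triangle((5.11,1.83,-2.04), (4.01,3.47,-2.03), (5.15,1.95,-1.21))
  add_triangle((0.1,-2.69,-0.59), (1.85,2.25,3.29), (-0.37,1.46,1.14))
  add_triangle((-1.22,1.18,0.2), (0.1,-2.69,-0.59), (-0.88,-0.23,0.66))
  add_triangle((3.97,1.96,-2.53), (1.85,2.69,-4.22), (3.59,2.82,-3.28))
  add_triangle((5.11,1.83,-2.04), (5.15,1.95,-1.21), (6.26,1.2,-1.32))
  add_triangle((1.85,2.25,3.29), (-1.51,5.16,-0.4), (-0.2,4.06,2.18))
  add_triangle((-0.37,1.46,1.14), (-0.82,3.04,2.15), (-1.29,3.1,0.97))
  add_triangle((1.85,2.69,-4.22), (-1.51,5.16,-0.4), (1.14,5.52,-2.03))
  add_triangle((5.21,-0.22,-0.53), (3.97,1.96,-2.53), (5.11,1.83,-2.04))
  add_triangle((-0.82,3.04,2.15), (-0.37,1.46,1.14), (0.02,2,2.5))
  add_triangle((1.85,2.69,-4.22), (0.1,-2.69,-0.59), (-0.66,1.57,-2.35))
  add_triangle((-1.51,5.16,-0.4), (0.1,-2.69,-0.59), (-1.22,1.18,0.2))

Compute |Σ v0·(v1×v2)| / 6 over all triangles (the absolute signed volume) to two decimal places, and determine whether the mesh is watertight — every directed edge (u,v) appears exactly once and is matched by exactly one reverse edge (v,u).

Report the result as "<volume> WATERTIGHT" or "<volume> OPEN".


Per-triangle v0·(v1×v2)/6:
  t1: +0.7193
  t2: +3.5174
  t3: +10.9865
  t4: +2.3383
  t5: +0.9961
  t6: +0.2260
  t7: +1.6935
  t8: +1.8779
  t9: +0.8579
  t10: +1.4404
  t11: +0.3529
  t12: -0.8847
  t13: +5.7456
  t14: +8.9533
  t15: -0.4722
  t16: +0.8698
  t17: +3.4730
  t18: -0.3561
  t19: +5.6056
  t20: +6.8143
  t21: +8.6323
  t22: +0.1881
  t23: +0.7568
  t24: +0.9570
  t25: +11.0438
  t26: +1.6311
  t27: +16.8358
  t28: +1.3426
  t29: +0.4134
  t30: +1.5040
  t31: +1.1065
  t32: +0.3980
  t33: +0.9416
  t34: +0.8567
  t35: +2.4378
  t36: +0.0100
  t37: +5.8721
  t38: +0.9684
  t39: +0.0174
  t40: +3.6530
  t41: +0.7729
Σ = +115.0943 → |volume| = 115.09

Directed edges: 123 total; 7 unmatched, e.g. (5.21,-0.22,-0.53)→(1.85,2.69,-4.22) → open.

115.09 OPEN


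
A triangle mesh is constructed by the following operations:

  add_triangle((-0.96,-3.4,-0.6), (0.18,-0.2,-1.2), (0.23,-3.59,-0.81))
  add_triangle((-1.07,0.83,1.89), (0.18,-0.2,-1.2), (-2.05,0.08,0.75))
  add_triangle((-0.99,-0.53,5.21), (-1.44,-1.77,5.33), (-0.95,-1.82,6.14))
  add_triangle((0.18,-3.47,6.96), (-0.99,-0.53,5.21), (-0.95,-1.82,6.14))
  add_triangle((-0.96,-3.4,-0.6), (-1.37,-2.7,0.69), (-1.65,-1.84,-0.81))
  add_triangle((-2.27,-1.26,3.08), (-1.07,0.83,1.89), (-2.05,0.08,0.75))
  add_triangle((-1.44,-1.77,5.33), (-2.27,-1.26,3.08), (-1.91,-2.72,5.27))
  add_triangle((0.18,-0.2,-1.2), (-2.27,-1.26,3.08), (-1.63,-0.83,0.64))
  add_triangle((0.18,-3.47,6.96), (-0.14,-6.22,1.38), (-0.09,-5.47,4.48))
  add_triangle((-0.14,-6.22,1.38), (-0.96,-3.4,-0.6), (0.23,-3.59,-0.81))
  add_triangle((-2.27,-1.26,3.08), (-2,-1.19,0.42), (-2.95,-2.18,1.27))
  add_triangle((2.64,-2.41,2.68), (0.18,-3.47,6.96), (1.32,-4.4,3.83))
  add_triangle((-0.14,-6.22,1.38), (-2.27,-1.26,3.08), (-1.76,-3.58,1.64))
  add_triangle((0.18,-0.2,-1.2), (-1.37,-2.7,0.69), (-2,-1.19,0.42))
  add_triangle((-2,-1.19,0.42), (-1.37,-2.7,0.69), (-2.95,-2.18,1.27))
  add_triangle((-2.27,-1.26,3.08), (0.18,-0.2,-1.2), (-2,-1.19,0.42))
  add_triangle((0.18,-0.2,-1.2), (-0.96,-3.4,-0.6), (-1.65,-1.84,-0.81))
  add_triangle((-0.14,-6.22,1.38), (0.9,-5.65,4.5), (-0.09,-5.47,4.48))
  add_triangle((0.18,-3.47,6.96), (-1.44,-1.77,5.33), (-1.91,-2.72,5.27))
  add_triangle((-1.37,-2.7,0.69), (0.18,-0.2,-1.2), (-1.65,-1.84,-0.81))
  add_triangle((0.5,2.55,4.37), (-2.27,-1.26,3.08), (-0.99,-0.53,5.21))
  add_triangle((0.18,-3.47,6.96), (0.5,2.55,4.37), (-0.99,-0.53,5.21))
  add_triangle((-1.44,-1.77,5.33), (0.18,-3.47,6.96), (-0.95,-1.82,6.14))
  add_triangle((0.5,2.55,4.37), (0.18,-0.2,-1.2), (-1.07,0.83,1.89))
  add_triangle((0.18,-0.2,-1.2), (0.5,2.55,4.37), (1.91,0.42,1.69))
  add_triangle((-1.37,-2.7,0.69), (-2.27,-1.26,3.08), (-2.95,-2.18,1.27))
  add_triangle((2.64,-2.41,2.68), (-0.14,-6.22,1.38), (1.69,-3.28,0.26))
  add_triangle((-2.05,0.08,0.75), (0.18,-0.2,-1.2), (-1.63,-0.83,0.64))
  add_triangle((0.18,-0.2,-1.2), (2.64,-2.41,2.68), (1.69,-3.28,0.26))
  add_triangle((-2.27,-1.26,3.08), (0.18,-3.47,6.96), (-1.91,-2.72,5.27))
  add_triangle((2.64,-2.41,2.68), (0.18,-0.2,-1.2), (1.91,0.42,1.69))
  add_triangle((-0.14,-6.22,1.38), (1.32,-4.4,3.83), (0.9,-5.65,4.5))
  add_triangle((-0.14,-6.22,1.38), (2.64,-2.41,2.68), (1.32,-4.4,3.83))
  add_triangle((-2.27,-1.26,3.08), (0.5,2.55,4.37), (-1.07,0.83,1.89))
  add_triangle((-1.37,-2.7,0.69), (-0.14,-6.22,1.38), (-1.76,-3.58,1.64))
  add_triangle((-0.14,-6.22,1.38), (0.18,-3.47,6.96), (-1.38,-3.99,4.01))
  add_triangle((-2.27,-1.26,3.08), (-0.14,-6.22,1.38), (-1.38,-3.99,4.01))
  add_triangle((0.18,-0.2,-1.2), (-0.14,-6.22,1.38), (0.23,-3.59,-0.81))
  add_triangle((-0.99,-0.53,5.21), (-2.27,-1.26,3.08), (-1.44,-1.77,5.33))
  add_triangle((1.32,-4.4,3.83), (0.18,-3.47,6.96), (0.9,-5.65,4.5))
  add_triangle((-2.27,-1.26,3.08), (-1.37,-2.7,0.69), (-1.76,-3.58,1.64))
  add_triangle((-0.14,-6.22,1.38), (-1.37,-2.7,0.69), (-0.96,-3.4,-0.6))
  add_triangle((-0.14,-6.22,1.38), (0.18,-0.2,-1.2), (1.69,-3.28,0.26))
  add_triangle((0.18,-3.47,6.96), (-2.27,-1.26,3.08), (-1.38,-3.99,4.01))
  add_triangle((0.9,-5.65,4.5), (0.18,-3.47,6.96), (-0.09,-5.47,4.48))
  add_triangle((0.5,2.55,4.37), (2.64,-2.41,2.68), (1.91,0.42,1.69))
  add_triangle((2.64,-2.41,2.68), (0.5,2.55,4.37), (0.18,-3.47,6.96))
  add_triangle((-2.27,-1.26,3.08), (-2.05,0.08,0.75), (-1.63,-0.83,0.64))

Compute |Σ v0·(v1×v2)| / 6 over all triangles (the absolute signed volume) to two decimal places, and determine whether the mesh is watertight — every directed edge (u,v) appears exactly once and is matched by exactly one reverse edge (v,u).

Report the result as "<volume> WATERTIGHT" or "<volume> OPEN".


Per-triangle v0·(v1×v2)/6:
  t1: +0.7972
  t2: +0.2066
  t3: +0.6745
  t4: +1.0399
  t5: +0.9143
  t6: +1.2963
  t7: +1.1365
  t8: +0.2054
  t9: -0.6615
  t10: +1.9077
  t11: +0.3882
  t12: +5.9058
  t13: +2.9103
  t14: +0.7714
  t15: +0.3517
  t16: -0.2314
  t17: +0.8111
  t18: +3.3667
  t19: +2.2757
  t20: -0.5655
  t21: +3.2872
  t22: +7.0977
  t23: +1.1304
  t24: +0.4056
  t25: +0.7563
  t26: +1.7653
  t27: +5.2290
  t28: +0.3492
  t29: +1.0341
  t30: -0.9064
  t31: +1.3202
  t32: +1.7369
  t33: +4.8149
  t34: +2.3429
  t35: +0.9895
  t36: +9.1154
  t37: +3.5158
  t38: -0.0937
  t39: +1.4450
  t40: +2.5607
  t41: +0.6022
  t42: +1.9215
  t43: +2.1859
  t44: +5.9003
  t45: +3.7554
  t46: +4.0063
  t47: +14.5831
  t48: +0.6667
Σ = +105.0182 → |volume| = 105.02

Directed edges: 144 total, each appears once with its reverse present → watertight.

105.02 WATERTIGHT


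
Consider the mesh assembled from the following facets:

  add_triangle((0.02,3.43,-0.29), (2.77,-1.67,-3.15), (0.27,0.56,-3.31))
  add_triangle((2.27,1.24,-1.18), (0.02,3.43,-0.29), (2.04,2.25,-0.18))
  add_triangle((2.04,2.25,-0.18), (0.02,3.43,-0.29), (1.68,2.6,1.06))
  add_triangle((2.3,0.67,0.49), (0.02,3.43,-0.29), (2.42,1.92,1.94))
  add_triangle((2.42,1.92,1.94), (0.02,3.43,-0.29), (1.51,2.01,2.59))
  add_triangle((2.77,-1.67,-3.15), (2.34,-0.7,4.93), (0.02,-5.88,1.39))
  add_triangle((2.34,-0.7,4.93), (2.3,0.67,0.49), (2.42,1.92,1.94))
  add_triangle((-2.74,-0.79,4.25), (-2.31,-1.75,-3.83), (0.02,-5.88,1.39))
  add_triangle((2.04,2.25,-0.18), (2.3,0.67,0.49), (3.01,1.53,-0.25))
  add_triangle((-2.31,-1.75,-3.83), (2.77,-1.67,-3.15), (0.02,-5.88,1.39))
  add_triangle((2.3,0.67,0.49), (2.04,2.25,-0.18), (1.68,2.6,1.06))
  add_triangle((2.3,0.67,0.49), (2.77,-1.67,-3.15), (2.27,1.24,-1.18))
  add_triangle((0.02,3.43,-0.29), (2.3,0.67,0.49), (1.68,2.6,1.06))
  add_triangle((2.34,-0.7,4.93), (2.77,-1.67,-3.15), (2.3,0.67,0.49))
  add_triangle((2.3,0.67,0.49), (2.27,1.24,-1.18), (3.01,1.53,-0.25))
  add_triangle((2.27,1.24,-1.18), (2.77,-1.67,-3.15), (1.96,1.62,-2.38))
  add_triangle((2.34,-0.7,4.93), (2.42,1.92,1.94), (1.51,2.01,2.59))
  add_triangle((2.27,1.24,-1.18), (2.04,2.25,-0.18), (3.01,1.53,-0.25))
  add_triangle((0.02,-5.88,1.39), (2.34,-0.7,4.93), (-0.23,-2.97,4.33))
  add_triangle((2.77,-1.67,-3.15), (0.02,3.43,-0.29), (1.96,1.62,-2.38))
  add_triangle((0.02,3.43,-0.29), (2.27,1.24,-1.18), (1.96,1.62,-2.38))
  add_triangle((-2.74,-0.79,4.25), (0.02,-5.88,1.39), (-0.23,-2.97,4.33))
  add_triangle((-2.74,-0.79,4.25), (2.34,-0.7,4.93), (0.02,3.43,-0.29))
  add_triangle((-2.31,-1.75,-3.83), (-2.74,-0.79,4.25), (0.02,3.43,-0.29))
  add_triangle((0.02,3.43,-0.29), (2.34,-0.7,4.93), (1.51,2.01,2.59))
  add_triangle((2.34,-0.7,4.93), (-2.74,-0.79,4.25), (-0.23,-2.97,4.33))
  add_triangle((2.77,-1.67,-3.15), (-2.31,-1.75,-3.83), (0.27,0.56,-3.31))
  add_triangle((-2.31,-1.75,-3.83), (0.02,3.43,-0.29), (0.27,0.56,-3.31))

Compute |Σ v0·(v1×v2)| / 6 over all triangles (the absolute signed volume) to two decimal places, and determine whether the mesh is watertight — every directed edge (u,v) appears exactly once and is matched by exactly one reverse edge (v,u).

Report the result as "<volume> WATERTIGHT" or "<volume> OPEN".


Per-triangle v0·(v1×v2)/6:
  t1: +4.6828
  t2: +1.2590
  t3: +1.4732
  t4: +2.0068
  t5: +1.9998
  t6: +21.0279
  t7: +2.8185
  t8: +20.6284
  t9: +0.4118
  t10: +19.5416
  t11: +0.9429
  t12: +2.4093
  t13: -1.1596
  t14: +6.1885
  t15: +0.2188
  t16: +1.9946
  t17: +2.4227
  t18: +0.6029
  t19: +9.4321
  t20: +0.1055
  t21: +1.7026
  t22: +8.7951
  t23: +13.2223
  t24: +11.7202
  t25: +0.4735
  t26: +8.8558
  t27: +6.5115
  t28: +4.8960
Σ = +155.1847 → |volume| = 155.18

Directed edges: 84 total, each appears once with its reverse present → watertight.

155.18 WATERTIGHT


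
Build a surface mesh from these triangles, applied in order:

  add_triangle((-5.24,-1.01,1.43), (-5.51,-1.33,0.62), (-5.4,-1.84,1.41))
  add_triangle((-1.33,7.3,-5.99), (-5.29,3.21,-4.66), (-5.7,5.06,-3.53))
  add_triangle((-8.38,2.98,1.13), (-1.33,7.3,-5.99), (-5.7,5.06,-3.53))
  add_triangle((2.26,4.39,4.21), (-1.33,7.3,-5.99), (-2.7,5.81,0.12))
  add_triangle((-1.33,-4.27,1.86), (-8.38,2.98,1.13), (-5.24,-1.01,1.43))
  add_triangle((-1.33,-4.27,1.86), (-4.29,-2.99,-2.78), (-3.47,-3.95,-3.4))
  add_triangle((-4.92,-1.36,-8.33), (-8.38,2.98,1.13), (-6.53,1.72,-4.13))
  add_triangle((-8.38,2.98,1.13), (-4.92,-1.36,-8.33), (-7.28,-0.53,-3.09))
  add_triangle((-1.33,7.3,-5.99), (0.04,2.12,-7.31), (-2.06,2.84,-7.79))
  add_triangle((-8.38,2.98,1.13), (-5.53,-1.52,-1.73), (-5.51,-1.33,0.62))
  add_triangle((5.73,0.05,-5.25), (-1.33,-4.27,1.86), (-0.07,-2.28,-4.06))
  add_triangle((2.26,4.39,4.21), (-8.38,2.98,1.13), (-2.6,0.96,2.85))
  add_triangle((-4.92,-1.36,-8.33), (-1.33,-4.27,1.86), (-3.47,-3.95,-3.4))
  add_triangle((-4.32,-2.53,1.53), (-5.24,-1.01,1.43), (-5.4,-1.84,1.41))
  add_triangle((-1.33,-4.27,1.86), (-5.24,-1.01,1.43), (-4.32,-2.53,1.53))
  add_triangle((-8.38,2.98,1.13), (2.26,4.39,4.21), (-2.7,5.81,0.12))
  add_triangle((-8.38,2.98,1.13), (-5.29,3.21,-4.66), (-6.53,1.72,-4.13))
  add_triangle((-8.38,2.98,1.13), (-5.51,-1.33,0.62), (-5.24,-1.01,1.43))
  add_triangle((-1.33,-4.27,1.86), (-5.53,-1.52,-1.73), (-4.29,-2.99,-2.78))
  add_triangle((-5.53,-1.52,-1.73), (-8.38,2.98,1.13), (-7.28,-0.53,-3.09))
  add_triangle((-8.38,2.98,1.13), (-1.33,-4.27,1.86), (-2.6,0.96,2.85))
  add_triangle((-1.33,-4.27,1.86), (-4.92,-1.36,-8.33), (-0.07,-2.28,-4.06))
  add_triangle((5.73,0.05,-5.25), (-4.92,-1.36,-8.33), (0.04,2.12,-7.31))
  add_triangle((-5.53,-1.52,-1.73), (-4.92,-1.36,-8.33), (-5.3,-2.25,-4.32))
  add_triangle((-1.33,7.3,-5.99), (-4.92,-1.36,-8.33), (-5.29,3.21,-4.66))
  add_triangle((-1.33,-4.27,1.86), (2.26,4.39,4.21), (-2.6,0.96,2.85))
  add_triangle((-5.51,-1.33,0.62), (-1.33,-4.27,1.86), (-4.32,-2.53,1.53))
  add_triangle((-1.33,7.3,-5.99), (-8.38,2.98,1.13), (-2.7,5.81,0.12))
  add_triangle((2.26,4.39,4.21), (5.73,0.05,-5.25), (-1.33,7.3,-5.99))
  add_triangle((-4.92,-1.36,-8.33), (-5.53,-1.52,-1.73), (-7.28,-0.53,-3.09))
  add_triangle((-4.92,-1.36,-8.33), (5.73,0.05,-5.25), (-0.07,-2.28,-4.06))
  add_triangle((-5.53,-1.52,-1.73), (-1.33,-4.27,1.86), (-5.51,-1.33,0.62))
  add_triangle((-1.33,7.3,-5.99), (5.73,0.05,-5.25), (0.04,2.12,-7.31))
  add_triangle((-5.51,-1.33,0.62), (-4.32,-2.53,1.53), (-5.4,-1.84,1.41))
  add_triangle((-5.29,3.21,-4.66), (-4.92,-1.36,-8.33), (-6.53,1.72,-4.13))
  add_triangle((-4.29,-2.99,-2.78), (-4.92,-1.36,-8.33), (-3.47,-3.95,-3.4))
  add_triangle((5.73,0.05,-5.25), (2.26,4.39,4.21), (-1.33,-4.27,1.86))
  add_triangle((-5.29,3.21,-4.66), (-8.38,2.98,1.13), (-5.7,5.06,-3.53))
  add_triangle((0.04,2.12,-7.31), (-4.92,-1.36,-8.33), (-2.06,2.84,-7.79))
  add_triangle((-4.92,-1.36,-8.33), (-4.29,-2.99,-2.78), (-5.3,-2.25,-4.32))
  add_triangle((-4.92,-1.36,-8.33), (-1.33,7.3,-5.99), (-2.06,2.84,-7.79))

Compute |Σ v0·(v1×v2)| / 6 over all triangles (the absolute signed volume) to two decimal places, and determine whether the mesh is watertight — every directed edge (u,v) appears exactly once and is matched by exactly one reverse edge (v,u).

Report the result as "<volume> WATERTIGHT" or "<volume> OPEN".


Per-triangle v0·(v1×v2)/6:
  t1: +0.6019
  t2: +15.3387
  t3: +14.8536
  t4: +33.7966
  t5: +1.9526
  t6: +5.7326
  t7: +14.1979
  t8: +21.4916
  t9: +13.2860
  t10: +10.7749
  t11: +18.1681
  t12: +17.9069
  t13: -2.1642
  t14: +0.3394
  t15: +0.9885
  t16: +32.3518
  t17: +13.8180
  t18: +3.8171
  t19: +8.9732
  t20: +9.0430
  t21: +16.6400
  t22: +20.2347
  t23: +35.1357
  t24: +4.9459
  t25: +41.3357
  t26: +14.7072
  t27: +1.4497
  t28: +39.4615
  t29: +73.9413
  t30: +9.2126
  t31: +22.7583
  t32: +8.8212
  t33: +36.1947
  t34: +0.5815
  t35: +14.1159
  t36: +7.3337
  t37: +28.2191
  t38: +14.7842
  t39: +13.1861
  t40: +3.9984
  t41: +16.5992
Σ = +658.9247 → |volume| = 658.92

Directed edges: 123 total; 3 unmatched, e.g. (-5.53,-1.52,-1.73)→(-4.29,-2.99,-2.78) → open.

658.92 OPEN


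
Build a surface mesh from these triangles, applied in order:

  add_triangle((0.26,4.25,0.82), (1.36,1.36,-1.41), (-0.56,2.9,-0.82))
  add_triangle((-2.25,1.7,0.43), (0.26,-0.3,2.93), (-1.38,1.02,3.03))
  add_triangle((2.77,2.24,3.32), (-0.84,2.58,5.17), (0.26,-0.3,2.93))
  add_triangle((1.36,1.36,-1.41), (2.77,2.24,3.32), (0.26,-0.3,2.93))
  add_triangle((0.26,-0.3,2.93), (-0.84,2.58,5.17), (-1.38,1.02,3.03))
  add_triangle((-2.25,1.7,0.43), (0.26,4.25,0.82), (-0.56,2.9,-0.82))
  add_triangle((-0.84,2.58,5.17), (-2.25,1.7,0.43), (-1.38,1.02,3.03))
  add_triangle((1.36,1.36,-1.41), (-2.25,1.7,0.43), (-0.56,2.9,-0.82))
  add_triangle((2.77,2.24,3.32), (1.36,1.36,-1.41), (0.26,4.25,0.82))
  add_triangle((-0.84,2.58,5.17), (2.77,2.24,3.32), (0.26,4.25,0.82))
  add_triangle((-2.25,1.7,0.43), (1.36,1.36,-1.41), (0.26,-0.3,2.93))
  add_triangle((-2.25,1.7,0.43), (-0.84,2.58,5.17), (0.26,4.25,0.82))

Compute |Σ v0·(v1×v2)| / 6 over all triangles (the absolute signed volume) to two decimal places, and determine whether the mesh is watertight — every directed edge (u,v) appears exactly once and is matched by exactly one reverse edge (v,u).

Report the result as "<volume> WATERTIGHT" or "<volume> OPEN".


35.89 WATERTIGHT

Per-triangle v0·(v1×v2)/6:
  t1: +2.1212
  t2: +0.0821
  t3: +5.3949
  t4: +0.4016
  t5: +1.6600
  t6: +2.3535
  t7: +2.0606
  t8: +0.2382
  t9: +5.7308
  t10: +10.7549
  t11: -2.6232
  t12: +7.7184
Σ = +35.8930 → |volume| = 35.89

Directed edges: 36 total, each appears once with its reverse present → watertight.


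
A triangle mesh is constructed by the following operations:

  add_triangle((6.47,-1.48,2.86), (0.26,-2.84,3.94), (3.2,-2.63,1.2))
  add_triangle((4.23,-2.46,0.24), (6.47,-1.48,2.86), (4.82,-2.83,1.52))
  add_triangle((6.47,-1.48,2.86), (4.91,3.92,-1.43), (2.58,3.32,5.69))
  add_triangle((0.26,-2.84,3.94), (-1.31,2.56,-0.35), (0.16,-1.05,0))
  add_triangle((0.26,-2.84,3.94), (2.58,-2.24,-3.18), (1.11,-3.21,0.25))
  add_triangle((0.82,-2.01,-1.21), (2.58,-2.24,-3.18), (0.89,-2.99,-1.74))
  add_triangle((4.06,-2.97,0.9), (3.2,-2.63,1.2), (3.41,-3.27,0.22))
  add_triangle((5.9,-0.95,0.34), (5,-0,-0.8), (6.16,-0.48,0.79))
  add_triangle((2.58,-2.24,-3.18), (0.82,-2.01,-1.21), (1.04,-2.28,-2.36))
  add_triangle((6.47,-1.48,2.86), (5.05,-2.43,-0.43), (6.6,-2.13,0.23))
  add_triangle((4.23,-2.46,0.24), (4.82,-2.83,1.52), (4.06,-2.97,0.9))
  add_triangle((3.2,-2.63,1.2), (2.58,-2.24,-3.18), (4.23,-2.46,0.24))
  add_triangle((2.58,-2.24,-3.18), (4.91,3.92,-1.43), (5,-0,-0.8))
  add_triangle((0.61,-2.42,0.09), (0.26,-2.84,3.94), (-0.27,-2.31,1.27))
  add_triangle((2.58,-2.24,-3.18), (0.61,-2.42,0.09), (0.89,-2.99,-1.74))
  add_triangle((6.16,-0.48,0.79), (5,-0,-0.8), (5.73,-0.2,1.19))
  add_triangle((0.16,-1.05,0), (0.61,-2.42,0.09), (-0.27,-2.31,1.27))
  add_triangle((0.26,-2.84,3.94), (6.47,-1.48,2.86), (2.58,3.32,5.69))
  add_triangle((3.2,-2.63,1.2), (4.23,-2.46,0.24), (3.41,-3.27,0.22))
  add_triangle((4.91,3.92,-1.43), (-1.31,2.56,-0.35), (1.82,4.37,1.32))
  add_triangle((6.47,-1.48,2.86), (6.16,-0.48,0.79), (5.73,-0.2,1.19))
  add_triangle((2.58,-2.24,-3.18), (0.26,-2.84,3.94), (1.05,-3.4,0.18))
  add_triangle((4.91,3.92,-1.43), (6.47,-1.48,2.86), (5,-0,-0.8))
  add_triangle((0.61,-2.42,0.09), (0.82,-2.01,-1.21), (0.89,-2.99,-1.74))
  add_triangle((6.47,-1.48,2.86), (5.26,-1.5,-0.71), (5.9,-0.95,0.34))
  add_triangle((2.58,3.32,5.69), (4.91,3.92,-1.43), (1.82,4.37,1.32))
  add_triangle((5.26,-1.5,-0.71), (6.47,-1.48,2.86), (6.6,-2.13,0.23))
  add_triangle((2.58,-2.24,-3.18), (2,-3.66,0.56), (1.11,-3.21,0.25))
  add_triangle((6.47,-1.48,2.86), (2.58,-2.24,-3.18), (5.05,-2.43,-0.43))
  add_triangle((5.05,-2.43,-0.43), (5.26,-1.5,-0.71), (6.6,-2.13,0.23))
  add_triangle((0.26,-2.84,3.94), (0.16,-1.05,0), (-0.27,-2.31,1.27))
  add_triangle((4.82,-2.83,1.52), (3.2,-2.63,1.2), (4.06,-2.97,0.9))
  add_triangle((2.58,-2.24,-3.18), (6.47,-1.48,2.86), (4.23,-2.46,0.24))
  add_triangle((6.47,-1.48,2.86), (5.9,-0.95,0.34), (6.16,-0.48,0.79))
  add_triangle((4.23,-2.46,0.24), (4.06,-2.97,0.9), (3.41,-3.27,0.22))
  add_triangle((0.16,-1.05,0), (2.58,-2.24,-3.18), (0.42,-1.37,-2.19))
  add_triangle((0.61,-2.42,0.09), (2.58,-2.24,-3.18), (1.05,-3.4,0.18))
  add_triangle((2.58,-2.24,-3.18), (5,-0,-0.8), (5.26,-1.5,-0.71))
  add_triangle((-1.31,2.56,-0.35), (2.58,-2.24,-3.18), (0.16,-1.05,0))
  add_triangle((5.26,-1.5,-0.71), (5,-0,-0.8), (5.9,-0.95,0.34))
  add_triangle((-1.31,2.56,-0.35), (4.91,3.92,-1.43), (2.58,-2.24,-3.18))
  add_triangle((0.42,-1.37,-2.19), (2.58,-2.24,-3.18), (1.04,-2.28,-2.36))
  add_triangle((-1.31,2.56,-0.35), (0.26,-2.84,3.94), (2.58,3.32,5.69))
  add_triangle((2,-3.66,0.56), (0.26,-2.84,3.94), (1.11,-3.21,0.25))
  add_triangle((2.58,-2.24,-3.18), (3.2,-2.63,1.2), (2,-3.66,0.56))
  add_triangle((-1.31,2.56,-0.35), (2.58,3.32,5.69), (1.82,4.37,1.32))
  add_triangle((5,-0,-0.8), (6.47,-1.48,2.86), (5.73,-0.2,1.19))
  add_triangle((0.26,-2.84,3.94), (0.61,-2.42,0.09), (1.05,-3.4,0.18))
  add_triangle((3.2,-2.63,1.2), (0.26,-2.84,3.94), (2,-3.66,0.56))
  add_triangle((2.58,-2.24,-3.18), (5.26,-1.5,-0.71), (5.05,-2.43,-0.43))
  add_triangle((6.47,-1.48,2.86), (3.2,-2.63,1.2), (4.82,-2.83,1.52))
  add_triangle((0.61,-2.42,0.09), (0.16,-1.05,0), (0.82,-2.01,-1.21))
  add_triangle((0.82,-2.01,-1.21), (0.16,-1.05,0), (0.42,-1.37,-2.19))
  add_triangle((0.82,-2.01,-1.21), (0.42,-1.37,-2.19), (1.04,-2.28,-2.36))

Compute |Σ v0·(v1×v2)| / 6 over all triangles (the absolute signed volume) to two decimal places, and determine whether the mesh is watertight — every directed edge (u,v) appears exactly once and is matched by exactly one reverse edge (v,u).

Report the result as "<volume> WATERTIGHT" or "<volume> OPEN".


189.25 WATERTIGHT

Per-triangle v0·(v1×v2)/6:
  t1: +8.4719
  t2: +2.0533
  t3: +39.9223
  t4: +0.6449
  t5: -2.2962
  t6: -0.1689
  t7: +0.3623
  t8: +0.8921
  t9: +0.4838
  t10: +1.9137
  t11: +0.5224
  t12: +2.3344
  t13: +10.2424
  t14: +1.1004
  t15: +1.3254
  t16: +0.5468
  t17: +0.0634
  t18: +29.7693
  t19: -0.9096
  t20: +7.2054
  t21: +0.9698
  t22: +2.9015
  t23: +11.9296
  t24: -0.1633
  t25: +2.0337
  t26: +13.4681
  t27: +1.1700
  t28: +1.5835
  t29: -1.2029
  t30: +0.9180
  t31: -0.3905
  t32: +0.3194
  t33: +4.0533
  t34: +1.4393
  t35: +0.5962
  t36: -0.7404
  t37: +0.2975
  t38: +3.7047
  t39: +0.6490
  t40: +1.5008
  t41: +9.7403
  t42: +0.5242
  t43: +9.6123
  t44: +1.5673
  t45: +4.4478
  t46: +7.1323
  t47: -1.9492
  t48: +0.3083
  t49: +4.3981
  t50: +2.7893
  t51: +0.8502
  t52: +0.0592
  t53: +0.1522
  t54: +0.0962
Σ = +189.2451 → |volume| = 189.25

Directed edges: 162 total, each appears once with its reverse present → watertight.


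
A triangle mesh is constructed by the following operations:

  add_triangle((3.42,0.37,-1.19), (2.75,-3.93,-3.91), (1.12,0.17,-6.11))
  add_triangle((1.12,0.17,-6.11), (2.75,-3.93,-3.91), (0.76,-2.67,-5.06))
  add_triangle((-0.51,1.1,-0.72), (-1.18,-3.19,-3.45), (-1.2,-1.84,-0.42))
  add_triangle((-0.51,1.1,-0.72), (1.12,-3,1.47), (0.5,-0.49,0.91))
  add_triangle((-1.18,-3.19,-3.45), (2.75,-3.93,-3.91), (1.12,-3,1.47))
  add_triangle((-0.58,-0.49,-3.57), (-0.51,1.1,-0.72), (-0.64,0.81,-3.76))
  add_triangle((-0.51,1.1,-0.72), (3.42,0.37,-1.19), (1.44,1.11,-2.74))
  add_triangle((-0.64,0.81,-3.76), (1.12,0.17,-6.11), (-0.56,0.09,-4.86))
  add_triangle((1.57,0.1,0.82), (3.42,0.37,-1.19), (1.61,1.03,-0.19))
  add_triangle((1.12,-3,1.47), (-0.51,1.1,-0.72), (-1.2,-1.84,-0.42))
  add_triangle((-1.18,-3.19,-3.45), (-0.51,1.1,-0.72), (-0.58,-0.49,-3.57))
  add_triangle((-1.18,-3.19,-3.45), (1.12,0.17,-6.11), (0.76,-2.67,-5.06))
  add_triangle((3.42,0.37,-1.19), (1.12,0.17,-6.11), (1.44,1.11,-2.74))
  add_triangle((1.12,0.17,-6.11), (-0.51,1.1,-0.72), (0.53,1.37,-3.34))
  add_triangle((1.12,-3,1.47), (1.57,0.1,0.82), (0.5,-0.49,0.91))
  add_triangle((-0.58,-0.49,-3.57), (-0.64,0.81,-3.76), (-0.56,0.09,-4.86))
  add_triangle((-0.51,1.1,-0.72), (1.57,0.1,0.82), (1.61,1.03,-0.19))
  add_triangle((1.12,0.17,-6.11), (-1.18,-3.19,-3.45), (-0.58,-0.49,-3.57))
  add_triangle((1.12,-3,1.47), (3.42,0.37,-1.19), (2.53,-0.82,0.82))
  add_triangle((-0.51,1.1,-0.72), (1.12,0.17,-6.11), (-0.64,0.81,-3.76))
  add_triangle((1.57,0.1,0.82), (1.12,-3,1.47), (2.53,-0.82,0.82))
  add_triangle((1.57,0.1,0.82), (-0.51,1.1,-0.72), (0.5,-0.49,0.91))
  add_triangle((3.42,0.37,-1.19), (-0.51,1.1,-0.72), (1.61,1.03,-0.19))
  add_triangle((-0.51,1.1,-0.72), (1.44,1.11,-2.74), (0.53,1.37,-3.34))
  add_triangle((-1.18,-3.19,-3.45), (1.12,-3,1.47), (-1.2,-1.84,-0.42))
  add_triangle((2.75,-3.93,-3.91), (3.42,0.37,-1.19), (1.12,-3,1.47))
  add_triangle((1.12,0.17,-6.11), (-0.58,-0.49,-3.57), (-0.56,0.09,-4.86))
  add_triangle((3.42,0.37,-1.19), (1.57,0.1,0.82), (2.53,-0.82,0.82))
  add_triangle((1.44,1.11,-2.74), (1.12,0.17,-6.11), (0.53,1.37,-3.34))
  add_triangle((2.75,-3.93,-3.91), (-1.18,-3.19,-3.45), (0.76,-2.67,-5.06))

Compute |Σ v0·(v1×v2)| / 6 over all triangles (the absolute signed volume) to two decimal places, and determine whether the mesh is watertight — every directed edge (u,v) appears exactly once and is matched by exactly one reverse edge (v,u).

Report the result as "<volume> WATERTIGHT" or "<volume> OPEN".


Per-triangle v0·(v1×v2)/6:
  t1: +13.8663
  t2: +6.5089
  t3: +1.2927
  t4: +0.0046
  t5: +10.1334
  t6: +0.2893
  t7: +0.9861
  t8: +1.1034
  t9: +0.6812
  t10: -0.1051
  t11: +1.0771
  t12: +4.6271
  t13: +3.0489
  t14: +0.7444
  t15: +0.4006
  t16: +0.1943
  t17: +0.1954
  t18: +3.0429
  t19: +1.8656
  t20: +1.0007
  t21: +0.6302
  t22: +0.1303
  t23: +0.6816
  t24: +0.4454
  t25: +3.1630
  t26: +9.7351
  t27: +0.8139
  t28: +0.7841
  t29: +1.3061
  t30: +5.1714
Σ = +73.8190 → |volume| = 73.82

Directed edges: 90 total, each appears once with its reverse present → watertight.

73.82 WATERTIGHT


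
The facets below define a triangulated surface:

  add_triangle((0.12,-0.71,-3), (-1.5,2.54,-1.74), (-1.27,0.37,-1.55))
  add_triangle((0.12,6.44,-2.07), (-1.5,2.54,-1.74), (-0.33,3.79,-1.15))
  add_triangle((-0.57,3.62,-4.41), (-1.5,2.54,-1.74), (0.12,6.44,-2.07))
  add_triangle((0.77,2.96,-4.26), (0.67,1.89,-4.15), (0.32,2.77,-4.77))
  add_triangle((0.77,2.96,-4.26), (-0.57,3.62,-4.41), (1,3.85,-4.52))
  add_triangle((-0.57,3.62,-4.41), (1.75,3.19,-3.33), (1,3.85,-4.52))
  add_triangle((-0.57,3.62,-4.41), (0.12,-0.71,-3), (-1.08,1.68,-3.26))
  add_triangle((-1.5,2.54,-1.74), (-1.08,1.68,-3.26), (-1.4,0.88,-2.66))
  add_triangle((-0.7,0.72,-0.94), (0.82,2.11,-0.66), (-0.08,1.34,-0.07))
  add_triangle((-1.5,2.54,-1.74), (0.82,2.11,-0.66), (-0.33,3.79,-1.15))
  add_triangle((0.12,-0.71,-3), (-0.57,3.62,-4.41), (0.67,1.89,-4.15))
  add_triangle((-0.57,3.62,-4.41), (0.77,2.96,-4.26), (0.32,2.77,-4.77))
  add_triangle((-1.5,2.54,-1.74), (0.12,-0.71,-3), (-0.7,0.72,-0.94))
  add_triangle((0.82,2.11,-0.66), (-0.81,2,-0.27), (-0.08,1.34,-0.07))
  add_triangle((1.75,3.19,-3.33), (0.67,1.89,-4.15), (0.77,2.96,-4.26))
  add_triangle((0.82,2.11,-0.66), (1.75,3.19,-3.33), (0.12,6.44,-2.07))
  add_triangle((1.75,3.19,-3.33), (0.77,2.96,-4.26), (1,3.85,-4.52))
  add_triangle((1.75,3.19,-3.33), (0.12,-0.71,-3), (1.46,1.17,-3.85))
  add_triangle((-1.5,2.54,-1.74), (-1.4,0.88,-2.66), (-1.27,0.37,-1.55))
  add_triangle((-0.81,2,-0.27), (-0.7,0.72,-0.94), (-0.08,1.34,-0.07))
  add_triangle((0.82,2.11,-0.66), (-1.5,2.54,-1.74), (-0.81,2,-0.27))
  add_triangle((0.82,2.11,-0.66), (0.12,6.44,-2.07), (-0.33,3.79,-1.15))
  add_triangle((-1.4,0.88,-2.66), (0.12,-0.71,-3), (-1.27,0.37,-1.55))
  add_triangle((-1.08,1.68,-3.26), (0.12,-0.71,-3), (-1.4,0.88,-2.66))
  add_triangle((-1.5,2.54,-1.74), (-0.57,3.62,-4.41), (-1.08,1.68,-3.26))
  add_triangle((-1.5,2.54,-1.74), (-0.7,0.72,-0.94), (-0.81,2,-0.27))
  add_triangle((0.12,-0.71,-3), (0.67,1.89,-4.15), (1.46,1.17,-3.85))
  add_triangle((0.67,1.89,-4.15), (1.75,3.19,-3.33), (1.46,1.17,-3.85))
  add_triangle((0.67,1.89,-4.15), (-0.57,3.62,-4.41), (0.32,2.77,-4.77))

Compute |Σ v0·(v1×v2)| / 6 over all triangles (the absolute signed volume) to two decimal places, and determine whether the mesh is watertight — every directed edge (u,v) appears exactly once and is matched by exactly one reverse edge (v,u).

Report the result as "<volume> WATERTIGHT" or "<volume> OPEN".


Per-triangle v0·(v1×v2)/6:
  t1: -1.3876
  t2: +0.5104
  t3: +4.7598
  t4: +0.3515
  t5: +0.7607
  t6: +0.3077
  t7: +1.9076
  t8: +0.7095
  t9: -0.2713
  t10: -0.6305
  t11: +2.2471
  t12: +0.7423
  t13: +0.3490
  t14: +0.1198
  t15: +0.7601
  t16: +1.9642
  t17: +0.4644
  t18: -0.9153
  t19: +0.4325
  t20: -0.1149
  t21: +0.8388
  t22: +0.0650
  t23: +0.4504
  t24: +0.9329
  t25: +1.4716
  t26: +0.0578
  t27: +1.3511
  t28: +1.4597
  t29: +0.0282
Σ = +19.7223 → |volume| = 19.72

Directed edges: 87 total; 7 unmatched, e.g. (0.12,6.44,-2.07)→(-0.57,3.62,-4.41) → open.

19.72 OPEN


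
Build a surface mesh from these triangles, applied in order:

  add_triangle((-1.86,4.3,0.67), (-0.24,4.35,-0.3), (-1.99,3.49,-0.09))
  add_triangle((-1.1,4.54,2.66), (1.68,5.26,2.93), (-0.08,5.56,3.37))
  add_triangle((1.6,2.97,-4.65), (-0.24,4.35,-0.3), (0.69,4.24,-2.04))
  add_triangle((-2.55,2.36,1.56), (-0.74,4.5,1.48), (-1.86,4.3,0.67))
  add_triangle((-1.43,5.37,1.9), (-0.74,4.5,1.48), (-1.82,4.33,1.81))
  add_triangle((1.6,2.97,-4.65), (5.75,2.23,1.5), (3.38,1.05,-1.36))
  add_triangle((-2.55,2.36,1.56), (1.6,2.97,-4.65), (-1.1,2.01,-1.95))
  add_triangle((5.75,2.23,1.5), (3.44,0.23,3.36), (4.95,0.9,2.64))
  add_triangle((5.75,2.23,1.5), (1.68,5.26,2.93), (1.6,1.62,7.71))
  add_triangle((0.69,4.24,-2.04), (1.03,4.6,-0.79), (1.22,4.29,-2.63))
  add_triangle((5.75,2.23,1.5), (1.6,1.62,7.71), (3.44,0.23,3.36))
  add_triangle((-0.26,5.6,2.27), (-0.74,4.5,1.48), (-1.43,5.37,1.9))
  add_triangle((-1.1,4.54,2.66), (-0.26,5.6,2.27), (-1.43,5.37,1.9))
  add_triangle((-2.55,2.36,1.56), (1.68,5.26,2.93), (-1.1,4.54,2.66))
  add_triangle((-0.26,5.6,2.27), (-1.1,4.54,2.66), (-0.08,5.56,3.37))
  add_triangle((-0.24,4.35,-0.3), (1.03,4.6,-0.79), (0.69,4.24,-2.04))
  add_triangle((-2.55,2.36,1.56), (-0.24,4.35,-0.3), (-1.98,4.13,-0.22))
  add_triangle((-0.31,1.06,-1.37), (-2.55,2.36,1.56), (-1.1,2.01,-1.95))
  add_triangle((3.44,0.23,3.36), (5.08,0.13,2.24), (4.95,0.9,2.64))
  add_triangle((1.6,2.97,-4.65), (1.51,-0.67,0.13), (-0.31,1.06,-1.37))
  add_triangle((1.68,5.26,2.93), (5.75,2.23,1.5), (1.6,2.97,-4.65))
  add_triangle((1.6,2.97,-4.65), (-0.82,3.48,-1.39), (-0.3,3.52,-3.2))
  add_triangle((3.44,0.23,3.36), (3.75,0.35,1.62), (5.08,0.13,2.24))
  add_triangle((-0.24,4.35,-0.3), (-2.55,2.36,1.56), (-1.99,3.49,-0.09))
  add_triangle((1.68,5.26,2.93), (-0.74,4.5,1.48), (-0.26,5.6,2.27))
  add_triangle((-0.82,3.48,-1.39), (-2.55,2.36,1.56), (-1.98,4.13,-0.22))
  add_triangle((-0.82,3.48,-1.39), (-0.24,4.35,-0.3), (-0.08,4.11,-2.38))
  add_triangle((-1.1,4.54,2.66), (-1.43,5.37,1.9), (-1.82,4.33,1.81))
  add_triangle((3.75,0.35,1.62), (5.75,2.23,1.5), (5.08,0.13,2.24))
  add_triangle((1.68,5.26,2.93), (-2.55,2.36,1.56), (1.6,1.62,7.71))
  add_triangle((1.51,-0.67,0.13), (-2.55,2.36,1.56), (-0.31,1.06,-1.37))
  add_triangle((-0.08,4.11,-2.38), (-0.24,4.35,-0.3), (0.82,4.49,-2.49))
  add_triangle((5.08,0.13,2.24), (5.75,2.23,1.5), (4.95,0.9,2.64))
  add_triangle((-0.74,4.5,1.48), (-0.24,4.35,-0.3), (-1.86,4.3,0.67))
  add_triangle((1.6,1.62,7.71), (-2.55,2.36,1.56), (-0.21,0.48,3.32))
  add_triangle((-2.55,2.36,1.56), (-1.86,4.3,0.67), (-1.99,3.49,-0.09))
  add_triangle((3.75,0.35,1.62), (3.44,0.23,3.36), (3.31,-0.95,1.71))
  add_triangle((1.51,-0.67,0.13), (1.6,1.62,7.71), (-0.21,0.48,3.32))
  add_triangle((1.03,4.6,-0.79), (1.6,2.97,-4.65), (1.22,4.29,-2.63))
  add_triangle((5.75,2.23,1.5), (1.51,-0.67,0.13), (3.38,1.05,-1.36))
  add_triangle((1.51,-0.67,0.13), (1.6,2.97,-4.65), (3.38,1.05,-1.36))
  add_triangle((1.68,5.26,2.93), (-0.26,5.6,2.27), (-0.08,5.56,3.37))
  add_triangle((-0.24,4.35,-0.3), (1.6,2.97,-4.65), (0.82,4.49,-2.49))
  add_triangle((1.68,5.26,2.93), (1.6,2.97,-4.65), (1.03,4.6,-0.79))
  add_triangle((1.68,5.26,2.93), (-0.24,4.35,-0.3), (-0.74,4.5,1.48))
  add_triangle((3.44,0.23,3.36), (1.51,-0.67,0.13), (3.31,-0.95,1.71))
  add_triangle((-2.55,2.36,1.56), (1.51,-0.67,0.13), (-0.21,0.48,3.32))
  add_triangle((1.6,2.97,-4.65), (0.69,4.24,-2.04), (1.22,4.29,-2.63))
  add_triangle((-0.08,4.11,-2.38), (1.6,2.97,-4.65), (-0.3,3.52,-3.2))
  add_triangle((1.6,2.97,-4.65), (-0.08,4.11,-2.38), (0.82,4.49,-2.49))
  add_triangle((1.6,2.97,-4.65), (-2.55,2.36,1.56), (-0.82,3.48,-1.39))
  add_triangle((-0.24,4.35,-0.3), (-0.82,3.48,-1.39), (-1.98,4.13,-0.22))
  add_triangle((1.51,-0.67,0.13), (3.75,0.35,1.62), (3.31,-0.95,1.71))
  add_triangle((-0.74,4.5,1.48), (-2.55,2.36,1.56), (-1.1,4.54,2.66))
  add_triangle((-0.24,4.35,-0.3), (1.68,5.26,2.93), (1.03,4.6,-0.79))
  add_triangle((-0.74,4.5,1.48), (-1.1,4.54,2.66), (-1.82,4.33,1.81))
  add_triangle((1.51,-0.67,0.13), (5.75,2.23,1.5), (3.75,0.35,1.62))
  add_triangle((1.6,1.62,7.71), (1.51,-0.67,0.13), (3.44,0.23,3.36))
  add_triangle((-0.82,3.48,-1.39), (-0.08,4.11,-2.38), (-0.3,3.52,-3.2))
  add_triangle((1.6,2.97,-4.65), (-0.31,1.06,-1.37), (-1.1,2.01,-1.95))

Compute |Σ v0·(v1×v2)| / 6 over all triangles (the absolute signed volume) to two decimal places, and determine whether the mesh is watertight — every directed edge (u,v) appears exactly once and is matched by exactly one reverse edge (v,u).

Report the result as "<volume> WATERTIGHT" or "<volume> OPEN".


146.69 WATERTIGHT

Per-triangle v0·(v1×v2)/6:
  t1: +1.0823
  t2: -0.3968
  t3: +0.7428
  t4: +1.8845
  t5: -0.0471
  t6: +6.3142
  t7: +3.4138
  t8: +0.9795
  t9: +29.8206
  t10: +0.6374
  t11: +10.0752
  t12: +0.2420
  t13: +1.1330
  t14: +0.1690
  t15: +1.0627
  t16: +1.3099
  t17: +2.0747
  t18: -0.2043
  t19: +1.1518
  t20: +0.1326
  t21: +27.9902
  t22: -1.3295
  t23: -0.4005
  t24: -1.9807
  t25: +0.2225
  t26: +0.1919
  t27: +1.0769
  t28: +0.6561
  t29: -0.1636
  t30: +19.9498
  t31: -0.8284
  t32: +1.3910
  t33: +1.4844
  t34: +1.7618
  t35: +3.1511
  t36: +1.1050
  t37: +1.4585
  t38: +1.2202
  t39: +0.5337
  t40: +2.6315
  t41: +1.5432
  t42: +1.8720
  t43: -0.6528
  t44: +4.3418
  t45: +3.7312
  t46: -0.2300
  t47: -0.8588
  t48: +0.7413
  t49: +1.7838
  t50: +1.9463
  t51: +0.6674
  t52: +1.4904
  t53: +0.5529
  t54: +1.6842
  t55: +3.7400
  t56: -0.8673
  t57: +1.0515
  t58: +1.5505
  t59: +0.6977
  t60: +0.2091
Σ = +146.6941 → |volume| = 146.69

Directed edges: 180 total, each appears once with its reverse present → watertight.


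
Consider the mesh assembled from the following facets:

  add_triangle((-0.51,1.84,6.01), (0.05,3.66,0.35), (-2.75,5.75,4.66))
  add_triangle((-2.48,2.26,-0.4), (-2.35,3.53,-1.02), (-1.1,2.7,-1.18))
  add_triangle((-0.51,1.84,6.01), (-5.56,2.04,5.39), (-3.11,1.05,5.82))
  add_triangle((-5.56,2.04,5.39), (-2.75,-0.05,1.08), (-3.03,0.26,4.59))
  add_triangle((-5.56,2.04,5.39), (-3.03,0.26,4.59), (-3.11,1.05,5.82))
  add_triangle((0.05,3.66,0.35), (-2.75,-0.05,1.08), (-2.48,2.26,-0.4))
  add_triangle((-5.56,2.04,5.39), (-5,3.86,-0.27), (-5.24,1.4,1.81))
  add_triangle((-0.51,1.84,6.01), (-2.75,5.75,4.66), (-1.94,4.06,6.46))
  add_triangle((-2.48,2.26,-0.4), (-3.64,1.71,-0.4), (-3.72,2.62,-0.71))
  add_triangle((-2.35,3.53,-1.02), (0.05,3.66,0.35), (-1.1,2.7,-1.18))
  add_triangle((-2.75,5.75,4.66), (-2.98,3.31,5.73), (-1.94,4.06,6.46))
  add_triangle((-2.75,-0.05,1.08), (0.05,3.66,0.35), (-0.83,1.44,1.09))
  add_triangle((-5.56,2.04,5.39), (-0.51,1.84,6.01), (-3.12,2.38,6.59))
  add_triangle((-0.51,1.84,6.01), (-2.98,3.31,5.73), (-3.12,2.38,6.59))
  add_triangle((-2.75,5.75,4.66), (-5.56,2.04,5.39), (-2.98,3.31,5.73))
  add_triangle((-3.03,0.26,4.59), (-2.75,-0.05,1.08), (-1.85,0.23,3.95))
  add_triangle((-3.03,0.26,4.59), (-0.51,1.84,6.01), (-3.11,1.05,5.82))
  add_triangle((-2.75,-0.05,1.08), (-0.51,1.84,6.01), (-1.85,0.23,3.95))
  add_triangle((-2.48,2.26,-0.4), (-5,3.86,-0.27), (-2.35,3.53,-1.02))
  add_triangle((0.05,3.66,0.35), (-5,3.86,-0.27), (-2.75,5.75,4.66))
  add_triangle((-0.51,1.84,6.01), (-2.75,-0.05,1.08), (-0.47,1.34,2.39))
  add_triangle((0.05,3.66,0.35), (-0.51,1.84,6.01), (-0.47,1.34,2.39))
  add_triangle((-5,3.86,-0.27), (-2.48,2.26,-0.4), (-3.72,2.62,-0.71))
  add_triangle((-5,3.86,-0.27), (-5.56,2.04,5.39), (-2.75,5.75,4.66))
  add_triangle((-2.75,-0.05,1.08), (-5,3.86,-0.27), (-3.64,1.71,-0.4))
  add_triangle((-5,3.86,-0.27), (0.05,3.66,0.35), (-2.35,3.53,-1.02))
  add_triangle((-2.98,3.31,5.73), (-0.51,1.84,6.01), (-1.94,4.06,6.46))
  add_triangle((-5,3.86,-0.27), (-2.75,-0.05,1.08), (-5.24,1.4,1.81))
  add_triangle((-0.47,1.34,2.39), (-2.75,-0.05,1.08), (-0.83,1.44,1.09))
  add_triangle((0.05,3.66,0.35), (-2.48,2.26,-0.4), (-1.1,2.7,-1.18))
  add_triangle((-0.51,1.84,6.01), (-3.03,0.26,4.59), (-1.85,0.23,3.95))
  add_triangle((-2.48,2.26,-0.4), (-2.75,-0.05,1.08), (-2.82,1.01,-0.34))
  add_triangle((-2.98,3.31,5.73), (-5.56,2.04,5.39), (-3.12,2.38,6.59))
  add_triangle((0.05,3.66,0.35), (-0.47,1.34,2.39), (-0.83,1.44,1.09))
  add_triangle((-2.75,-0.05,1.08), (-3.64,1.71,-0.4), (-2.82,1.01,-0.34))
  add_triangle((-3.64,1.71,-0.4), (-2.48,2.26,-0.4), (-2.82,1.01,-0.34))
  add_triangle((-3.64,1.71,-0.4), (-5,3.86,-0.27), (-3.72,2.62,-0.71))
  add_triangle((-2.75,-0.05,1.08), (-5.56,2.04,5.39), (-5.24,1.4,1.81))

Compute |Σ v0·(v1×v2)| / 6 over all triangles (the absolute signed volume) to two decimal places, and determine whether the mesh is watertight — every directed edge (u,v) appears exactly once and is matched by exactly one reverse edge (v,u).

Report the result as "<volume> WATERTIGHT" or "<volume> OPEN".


Per-triangle v0·(v1×v2)/6:
  t1: +8.7245
  t2: +0.1256
  t3: +4.7620
  t4: +2.8735
  t5: +2.0745
  t6: -2.6948
  t7: +8.6152
  t8: +1.1164
  t9: -0.1326
  t10: +1.1625
  t11: +4.2484
  t12: -1.0348
  t13: +0.8525
  t14: +3.0852
  t15: +8.3860
  t16: +0.0547
  t17: +1.0655
  t18: -2.0301
  t19: +0.1234
  t20: +13.7709
  t21: -1.7216
  t22: -0.9994
  t23: +0.2024
  t24: +26.2240
  t25: +1.4946
  t26: +3.2493
  t27: +3.0323
  t28: +1.0819
  t29: -0.9986
  t30: -1.7755
  t31: +0.8525
  t32: -0.8610
  t33: +4.0714
  t34: -0.8887
  t35: +0.2885
  t36: +0.0443
  t37: +0.4240
  t38: +2.4407
Σ = +91.3096 → |volume| = 91.31

Directed edges: 114 total, each appears once with its reverse present → watertight.

91.31 WATERTIGHT
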